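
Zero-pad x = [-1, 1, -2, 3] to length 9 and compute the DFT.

Original 4-point DFT: [1, 1+2i, -7, 1-2i]
Zero-padded 9-point DFT provides frequency interpolation.

DFT_9([x, 0, ...]) = [1, -2.0813-1.2712i, -0.4470+2.2973i, 2.5000-2.5981i, -4.9718-4.2257i, -4.9718+4.2257i, 2.5000+2.5981i, -0.4470-2.2973i, -2.0813+1.2712i]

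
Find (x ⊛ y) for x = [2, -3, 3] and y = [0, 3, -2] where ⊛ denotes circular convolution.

(x ⊛ y)[n] = Σ(m=0 to 2) x[m] · y[(n-m) mod 3]

Computing each output sample:
(x ⊛ y)[0] = 15
(x ⊛ y)[1] = 0
(x ⊛ y)[2] = -13

x ⊛ y = [15, 0, -13]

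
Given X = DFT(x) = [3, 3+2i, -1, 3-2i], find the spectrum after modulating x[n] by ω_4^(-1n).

Modulation property: DFT(ω_4^(-1n)·x[n]) = X[(k-1) mod 4], so circularly shift X by 1 positions.

X[k-1] = [3-2i, 3, 3+2i, -1]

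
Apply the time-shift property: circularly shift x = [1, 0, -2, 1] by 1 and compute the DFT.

Time shift by 1: X_shifted[k] = ω_4^(1k) · X[k]
Shifted x = [1, 1, 0, -2]

DFT(x[n-1]) = [0, 1-3i, 2, 1+3i]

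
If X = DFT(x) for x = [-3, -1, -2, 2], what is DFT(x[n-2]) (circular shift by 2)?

Time shift by 2: X_shifted[k] = ω_4^(2k) · X[k]
Shifted x = [-2, 2, -3, -1]

DFT(x[n-2]) = [-4, 1-3i, -6, 1+3i]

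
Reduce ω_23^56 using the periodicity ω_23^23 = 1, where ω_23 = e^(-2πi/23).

Since ω_23^23 = 1, powers reduce modulo 23.
56 mod 23 = 10
So ω_23^56 = ω_23^10 = e^(-2πi·10/23)

ω_23^56 = ω_23^10 = -0.9172-0.3984i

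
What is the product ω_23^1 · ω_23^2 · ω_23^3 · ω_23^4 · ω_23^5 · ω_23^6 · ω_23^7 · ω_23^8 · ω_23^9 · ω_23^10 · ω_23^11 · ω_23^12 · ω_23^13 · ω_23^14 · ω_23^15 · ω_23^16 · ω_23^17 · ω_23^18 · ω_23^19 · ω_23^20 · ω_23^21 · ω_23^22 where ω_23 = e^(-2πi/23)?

The primitive 23rd roots of unity are ω_23^k for k coprime to 23: k ∈ {1, 2, 3, 4, 5, 6, 7, 8, 9, 10, 11, 12, 13, 14, 15, 16, 17, 18, 19, 20, 21, 22}
Their product equals the constant term of the cyclotomic polynomial Φ_23(x) up to sign.
For n ≥ 3, the product of all primitive nth roots of unity is 1. (For n=1 it is 1; for n=2 it is -1.)

1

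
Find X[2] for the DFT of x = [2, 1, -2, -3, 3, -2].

X[2] = Σ(n=0 to 5) x[n] · ω_6^(2n) where ω_6 = e^(-2πi/6)
= (2)·ω_6^0 + (1)·ω_6^2 + (-2)·ω_6^4 + (-3)·ω_6^6 + (3)·ω_6^8 + (-2)·ω_6^10

X[2] = -1.0000-6.9282i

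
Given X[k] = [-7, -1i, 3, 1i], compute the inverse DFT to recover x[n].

x[n] = (1/4) Σ(k=0 to 3) X[k] · e^(2πikn/4)

Computing each x[n]:
x[0] = -1
x[1] = -2
x[2] = -1
x[3] = -3

x = [-1, -2, -1, -3]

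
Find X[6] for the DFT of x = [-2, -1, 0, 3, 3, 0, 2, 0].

X[6] = Σ(n=0 to 7) x[n] · ω_8^(6n) where ω_8 = e^(-2πi/8)
= (-2)·ω_8^0 + (-1)·ω_8^6 + (0)·ω_8^12 + (3)·ω_8^18 + (3)·ω_8^24 + (0)·ω_8^30 + (2)·ω_8^36 + (0)·ω_8^42

X[6] = -1-4i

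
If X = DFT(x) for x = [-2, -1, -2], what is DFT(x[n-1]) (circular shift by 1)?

Time shift by 1: X_shifted[k] = ω_3^(1k) · X[k]
Shifted x = [-2, -2, -1]

DFT(x[n-1]) = [-5, -0.5000+0.8660i, -0.5000-0.8660i]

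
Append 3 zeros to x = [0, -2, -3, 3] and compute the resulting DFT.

Original 4-point DFT: [-2, 3+5i, -4, 3-5i]
Zero-padded 7-point DFT provides frequency interpolation.

DFT_7([x, 0, ...]) = [-2, -3.2823+3.1868i, 5.0184+2.9937i, -0.7361-4.4025i, -0.7361+4.4025i, 5.0184-2.9937i, -3.2823-3.1868i]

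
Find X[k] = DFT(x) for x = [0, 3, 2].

X[k] = Σ(n=0 to 2) x[n] · ω_3^(nk)
where ω_3 = e^(-2πi/3)

Computing each X[k]:
X[0] = 5
X[1] = -2.5000-0.8660i
X[2] = -2.5000+0.8660i

X = [5, -2.5000-0.8660i, -2.5000+0.8660i]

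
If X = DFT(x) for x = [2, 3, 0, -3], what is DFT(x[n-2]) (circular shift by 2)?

Time shift by 2: X_shifted[k] = ω_4^(2k) · X[k]
Shifted x = [0, -3, 2, 3]

DFT(x[n-2]) = [2, -2+6i, 2, -2-6i]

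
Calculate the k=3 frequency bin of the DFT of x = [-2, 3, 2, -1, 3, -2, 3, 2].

X[3] = Σ(n=0 to 7) x[n] · ω_8^(3n) where ω_8 = e^(-2πi/8)
= (-2)·ω_8^0 + (3)·ω_8^3 + (2)·ω_8^6 + (-1)·ω_8^9 + (3)·ω_8^12 + (-2)·ω_8^15 + (3)·ω_8^18 + (2)·ω_8^21

X[3] = -10.6569-2.4142i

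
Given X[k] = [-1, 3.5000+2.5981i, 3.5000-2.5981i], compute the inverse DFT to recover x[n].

x[n] = (1/3) Σ(k=0 to 2) X[k] · e^(2πikn/3)

Computing each x[n]:
x[0] = 2
x[1] = -3
x[2] = 0

x = [2, -3, 0]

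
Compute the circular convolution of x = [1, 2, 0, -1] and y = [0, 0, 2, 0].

(x ⊛ y)[n] = Σ(m=0 to 3) x[m] · y[(n-m) mod 4]

Computing each output sample:
(x ⊛ y)[0] = 0
(x ⊛ y)[1] = -2
(x ⊛ y)[2] = 2
(x ⊛ y)[3] = 4

x ⊛ y = [0, -2, 2, 4]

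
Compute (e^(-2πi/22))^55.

Since ω_22^22 = 1, powers reduce modulo 22.
55 mod 22 = 11
So ω_22^55 = ω_22^11 = e^(-2πi·11/22)

ω_22^55 = ω_22^11 = -1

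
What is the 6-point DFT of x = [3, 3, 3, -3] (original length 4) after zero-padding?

Original 4-point DFT: [6, -6i, 6, 6i]
Zero-padded 6-point DFT provides frequency interpolation.

DFT_6([x, 0, ...]) = [6, 6.0000-5.1962i, -3, 6, -3, 6.0000+5.1962i]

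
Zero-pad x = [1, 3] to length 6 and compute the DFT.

Original 2-point DFT: [4, -2]
Zero-padded 6-point DFT provides frequency interpolation.

DFT_6([x, 0, ...]) = [4, 2.5000-2.5981i, -0.5000-2.5981i, -2, -0.5000+2.5981i, 2.5000+2.5981i]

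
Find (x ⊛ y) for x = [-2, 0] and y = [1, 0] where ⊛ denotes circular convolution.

(x ⊛ y)[n] = Σ(m=0 to 1) x[m] · y[(n-m) mod 2]

Computing each output sample:
(x ⊛ y)[0] = -2
(x ⊛ y)[1] = 0

x ⊛ y = [-2, 0]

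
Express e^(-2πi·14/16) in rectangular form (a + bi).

ω_16^14 = e^(-2πi·14/16)
= cos(-2π·14/16) + i·sin(-2π·14/16)
= cos(-28π/16) + i·sin(-28π/16)

ω_16^14 = cos(-28π/16) + i·sin(-28π/16) = 0.7071+0.7071i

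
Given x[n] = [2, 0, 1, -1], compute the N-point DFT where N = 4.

X[k] = Σ(n=0 to 3) x[n] · ω_4^(nk)
where ω_4 = e^(-2πi/4)

Computing each X[k]:
X[0] = 2
X[1] = 1-1i
X[2] = 4
X[3] = 1+1i

X = [2, 1-1i, 4, 1+1i]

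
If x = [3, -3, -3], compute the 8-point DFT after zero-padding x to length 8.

Original 3-point DFT: [-3, 6, 6]
Zero-padded 8-point DFT provides frequency interpolation.

DFT_8([x, 0, ...]) = [-3, 0.8787+5.1213i, 6+3i, 5.1213-0.8787i, 3, 5.1213+0.8787i, 6-3i, 0.8787-5.1213i]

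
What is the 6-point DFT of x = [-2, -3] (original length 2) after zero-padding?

Original 2-point DFT: [-5, 1]
Zero-padded 6-point DFT provides frequency interpolation.

DFT_6([x, 0, ...]) = [-5, -3.5000+2.5981i, -0.5000+2.5981i, 1, -0.5000-2.5981i, -3.5000-2.5981i]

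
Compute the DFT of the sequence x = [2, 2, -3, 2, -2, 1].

X[k] = Σ(n=0 to 5) x[n] · ω_6^(nk)
where ω_6 = e^(-2πi/6)

Computing each X[k]:
X[0] = 2
X[1] = 4
X[2] = 5.0000-1.7321i
X[3] = -8
X[4] = 5.0000+1.7321i
X[5] = 4

X = [2, 4, 5.0000-1.7321i, -8, 5.0000+1.7321i, 4]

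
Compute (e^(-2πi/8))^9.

Since ω_8^8 = 1, powers reduce modulo 8.
9 mod 8 = 1
So ω_8^9 = ω_8^1 = e^(-2πi·1/8)

ω_8^9 = ω_8^1 = 0.7071-0.7071i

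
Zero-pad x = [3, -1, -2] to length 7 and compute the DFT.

Original 3-point DFT: [0, 4.5000-0.8660i, 4.5000+0.8660i]
Zero-padded 7-point DFT provides frequency interpolation.

DFT_7([x, 0, ...]) = [0, 2.8216+2.7317i, 5.0245+0.1072i, 2.6540-1.1298i, 2.6540+1.1298i, 5.0245-0.1072i, 2.8216-2.7317i]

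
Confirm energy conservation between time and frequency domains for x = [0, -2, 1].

Time domain:
Σ|x[n]|² = |0|² + |-2|² + |1|² = 5.0000

Frequency domain:
(1/3)Σ|X[k]|² = (1/3)(|-1|² + |0.5000+2.5981i|² + |0.5000-2.5981i|²) = (1/3)·15.0000 = 5.0000

Both sides agree, confirming Parseval's theorem.

Σ|x[n]|² = (1/N)Σ|X[k]|² = 5.0000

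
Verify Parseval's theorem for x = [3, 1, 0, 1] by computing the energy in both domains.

Time domain:
Σ|x[n]|² = |3|² + |1|² + |0|² + |1|² = 11.0000

Frequency domain:
(1/4)Σ|X[k]|² = (1/4)(|5|² + |3|² + |1|² + |3|²) = (1/4)·44.0000 = 11.0000

Both sides agree, confirming Parseval's theorem.

Σ|x[n]|² = (1/N)Σ|X[k]|² = 11.0000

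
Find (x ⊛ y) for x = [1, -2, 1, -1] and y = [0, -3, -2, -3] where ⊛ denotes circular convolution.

(x ⊛ y)[n] = Σ(m=0 to 3) x[m] · y[(n-m) mod 4]

Computing each output sample:
(x ⊛ y)[0] = 7
(x ⊛ y)[1] = -4
(x ⊛ y)[2] = 7
(x ⊛ y)[3] = -2

x ⊛ y = [7, -4, 7, -2]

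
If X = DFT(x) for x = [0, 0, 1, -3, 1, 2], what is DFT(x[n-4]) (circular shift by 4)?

Time shift by 4: X_shifted[k] = ω_6^(4k) · X[k]
Shifted x = [1, -3, 1, 2, 0, 0]

DFT(x[n-4]) = [1, -3.0000+1.7321i, 4.0000+3.4641i, 3, 4.0000-3.4641i, -3.0000-1.7321i]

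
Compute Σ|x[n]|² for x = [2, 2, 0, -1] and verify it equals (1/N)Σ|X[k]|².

Time domain:
Σ|x[n]|² = |2|² + |2|² + |0|² + |-1|² = 9.0000

Frequency domain:
(1/4)Σ|X[k]|² = (1/4)(|3|² + |2-3i|² + |1|² + |2+3i|²) = (1/4)·36.0000 = 9.0000

Both sides agree, confirming Parseval's theorem.

Σ|x[n]|² = (1/N)Σ|X[k]|² = 9.0000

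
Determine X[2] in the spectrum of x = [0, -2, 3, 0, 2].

X[2] = Σ(n=0 to 4) x[n] · ω_5^(2n) where ω_5 = e^(-2πi/5)
= (0)·ω_5^0 + (-2)·ω_5^2 + (3)·ω_5^4 + (0)·ω_5^6 + (2)·ω_5^8

X[2] = 0.9271+5.2043i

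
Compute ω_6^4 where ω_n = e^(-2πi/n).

ω_6^4 = e^(-2πi·4/6)
= cos(-2π·4/6) + i·sin(-2π·4/6)
= cos(-8π/6) + i·sin(-8π/6)

ω_6^4 = cos(-8π/6) + i·sin(-8π/6) = -0.5000+0.8660i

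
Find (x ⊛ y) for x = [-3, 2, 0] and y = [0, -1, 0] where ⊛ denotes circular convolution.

(x ⊛ y)[n] = Σ(m=0 to 2) x[m] · y[(n-m) mod 3]

Computing each output sample:
(x ⊛ y)[0] = 0
(x ⊛ y)[1] = 3
(x ⊛ y)[2] = -2

x ⊛ y = [0, 3, -2]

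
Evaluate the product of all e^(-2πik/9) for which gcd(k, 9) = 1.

The primitive 9th roots of unity are ω_9^k for k coprime to 9: k ∈ {1, 2, 4, 5, 7, 8}
Their product equals the constant term of the cyclotomic polynomial Φ_9(x) up to sign.
For n ≥ 3, the product of all primitive nth roots of unity is 1. (For n=1 it is 1; for n=2 it is -1.)

1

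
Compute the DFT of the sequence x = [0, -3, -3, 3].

X[k] = Σ(n=0 to 3) x[n] · ω_4^(nk)
where ω_4 = e^(-2πi/4)

Computing each X[k]:
X[0] = -3
X[1] = 3+6i
X[2] = -3
X[3] = 3-6i

X = [-3, 3+6i, -3, 3-6i]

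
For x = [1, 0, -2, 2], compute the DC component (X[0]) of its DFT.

X[0] = Σ(n=0 to 3) x[n] · ω_4^0 = Σ x[n]
= (1) + (0) + (-2) + (2)

X[0] = 1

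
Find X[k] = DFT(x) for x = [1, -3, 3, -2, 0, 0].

X[k] = Σ(n=0 to 5) x[n] · ω_6^(nk)
where ω_6 = e^(-2πi/6)

Computing each X[k]:
X[0] = -1
X[1] = 0
X[2] = -1.0000+5.1962i
X[3] = 9
X[4] = -1.0000-5.1962i
X[5] = 0

X = [-1, 0, -1.0000+5.1962i, 9, -1.0000-5.1962i, 0]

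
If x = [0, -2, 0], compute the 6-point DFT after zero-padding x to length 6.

Original 3-point DFT: [-2, 1.0000+1.7321i, 1.0000-1.7321i]
Zero-padded 6-point DFT provides frequency interpolation.

DFT_6([x, 0, ...]) = [-2, -1.0000+1.7321i, 1.0000+1.7321i, 2, 1.0000-1.7321i, -1.0000-1.7321i]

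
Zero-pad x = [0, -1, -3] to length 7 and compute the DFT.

Original 3-point DFT: [-4, 2.0000-1.7321i, 2.0000+1.7321i]
Zero-padded 7-point DFT provides frequency interpolation.

DFT_7([x, 0, ...]) = [-4, 0.0441+3.7066i, 2.9254-0.3267i, -0.9695-1.9116i, -0.9695+1.9116i, 2.9254+0.3267i, 0.0441-3.7066i]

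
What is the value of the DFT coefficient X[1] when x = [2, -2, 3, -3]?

X[1] = Σ(n=0 to 3) x[n] · ω_4^(1n) where ω_4 = e^(-2πi/4)
= (2)·ω_4^0 + (-2)·ω_4^1 + (3)·ω_4^2 + (-3)·ω_4^3

X[1] = -1-1i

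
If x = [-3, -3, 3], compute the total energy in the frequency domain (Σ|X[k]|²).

Parseval: Σ|x[n]|² = (1/N)Σ|X[k]|², so Σ|X[k]|² = N·Σ|x[n]|² = 3·27.0000

Σ|X[k]|² = N·Σ|x[n]|² = 3·27.0000 = 81.0000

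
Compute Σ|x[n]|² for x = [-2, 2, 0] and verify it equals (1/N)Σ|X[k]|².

Time domain:
Σ|x[n]|² = |-2|² + |2|² + |0|² = 8.0000

Frequency domain:
(1/3)Σ|X[k]|² = (1/3)(|0|² + |-3.0000-1.7321i|² + |-3.0000+1.7321i|²) = (1/3)·24.0000 = 8.0000

Both sides agree, confirming Parseval's theorem.

Σ|x[n]|² = (1/N)Σ|X[k]|² = 8.0000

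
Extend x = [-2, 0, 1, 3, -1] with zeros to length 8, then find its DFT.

Original 5-point DFT: [1, -5.5451+0.2245i, 0.0451-2.4899i, 0.0451+2.4899i, -5.5451-0.2245i]
Zero-padded 8-point DFT provides frequency interpolation.

DFT_8([x, 0, ...]) = [1, -3.1213-3.1213i, -4+3i, 1.1213-1.1213i, -5, 1.1213+1.1213i, -4-3i, -3.1213+3.1213i]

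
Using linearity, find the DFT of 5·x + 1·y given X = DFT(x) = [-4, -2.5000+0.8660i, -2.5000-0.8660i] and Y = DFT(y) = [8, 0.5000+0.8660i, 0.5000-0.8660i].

By linearity: DFT(5x + 1y) = 5·DFT(x) + 1·DFT(y)
= 5·[-4, -2.5000+0.8660i, -2.5000-0.8660i] + 1·[8, 0.5000+0.8660i, 0.5000-0.8660i]

Computing element-wise:
Z[0] = 5·(-4) + 1·(8) = -12
Z[1] = 5·(-2.5000+0.8660i) + 1·(0.5000+0.8660i) = -12.0000+5.1960i
Z[2] = 5·(-2.5000-0.8660i) + 1·(0.5000-0.8660i) = -12.0000-5.1960i

DFT(5x + 1y) = 5·X + 1·Y = [-12, -12.0000+5.1960i, -12.0000-5.1960i]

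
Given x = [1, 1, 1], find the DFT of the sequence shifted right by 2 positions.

Time shift by 2: X_shifted[k] = ω_3^(2k) · X[k]
Shifted x = [1, 1, 1]

DFT(x[n-2]) = [3, 0, 0]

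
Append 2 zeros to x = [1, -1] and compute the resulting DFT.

Original 2-point DFT: [0, 2]
Zero-padded 4-point DFT provides frequency interpolation.

DFT_4([x, 0, ...]) = [0, 1+1i, 2, 1-1i]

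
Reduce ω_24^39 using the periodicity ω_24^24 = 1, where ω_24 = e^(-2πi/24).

Since ω_24^24 = 1, powers reduce modulo 24.
39 mod 24 = 15
So ω_24^39 = ω_24^15 = e^(-2πi·15/24)

ω_24^39 = ω_24^15 = -0.7071+0.7071i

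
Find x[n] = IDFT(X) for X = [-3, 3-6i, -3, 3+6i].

x[n] = (1/4) Σ(k=0 to 3) X[k] · e^(2πikn/4)

Computing each x[n]:
x[0] = 0
x[1] = 3
x[2] = -3
x[3] = -3

x = [0, 3, -3, -3]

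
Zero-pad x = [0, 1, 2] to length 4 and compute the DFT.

Original 3-point DFT: [3, -1.5000+0.8660i, -1.5000-0.8660i]
Zero-padded 4-point DFT provides frequency interpolation.

DFT_4([x, 0, ...]) = [3, -2-1i, 1, -2+1i]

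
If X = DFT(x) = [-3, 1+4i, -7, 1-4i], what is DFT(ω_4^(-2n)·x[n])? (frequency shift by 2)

Modulation property: DFT(ω_4^(-2n)·x[n]) = X[(k-2) mod 4], so circularly shift X by 2 positions.

X[k-2] = [-7, 1-4i, -3, 1+4i]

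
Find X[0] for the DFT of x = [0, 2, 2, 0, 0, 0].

X[0] = Σ(n=0 to 5) x[n] · ω_6^0 = Σ x[n]
= (0) + (2) + (2) + (0) + (0) + (0)

X[0] = 4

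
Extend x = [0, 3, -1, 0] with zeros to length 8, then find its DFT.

Original 4-point DFT: [2, 1-3i, -4, 1+3i]
Zero-padded 8-point DFT provides frequency interpolation.

DFT_8([x, 0, ...]) = [2, 2.1213-1.1213i, 1-3i, -2.1213-3.1213i, -4, -2.1213+3.1213i, 1+3i, 2.1213+1.1213i]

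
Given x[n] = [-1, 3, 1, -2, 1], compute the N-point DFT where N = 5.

X[k] = Σ(n=0 to 4) x[n] · ω_5^(nk)
where ω_5 = e^(-2πi/5)

Computing each X[k]:
X[0] = 2
X[1] = 1.0451-3.6655i
X[2] = -4.5451+1.6776i
X[3] = -4.5451-1.6776i
X[4] = 1.0451+3.6655i

X = [2, 1.0451-3.6655i, -4.5451+1.6776i, -4.5451-1.6776i, 1.0451+3.6655i]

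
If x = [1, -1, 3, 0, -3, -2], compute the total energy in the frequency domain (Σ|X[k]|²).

Parseval: Σ|x[n]|² = (1/N)Σ|X[k]|², so Σ|X[k]|² = N·Σ|x[n]|² = 6·24.0000

Σ|X[k]|² = N·Σ|x[n]|² = 6·24.0000 = 144.0000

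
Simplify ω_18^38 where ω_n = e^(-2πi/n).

Since ω_18^18 = 1, powers reduce modulo 18.
38 mod 18 = 2
So ω_18^38 = ω_18^2 = e^(-2πi·2/18)

ω_18^38 = ω_18^2 = 0.7660-0.6428i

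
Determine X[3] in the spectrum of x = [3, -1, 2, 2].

X[3] = Σ(n=0 to 3) x[n] · ω_4^(3n) where ω_4 = e^(-2πi/4)
= (3)·ω_4^0 + (-1)·ω_4^3 + (2)·ω_4^6 + (2)·ω_4^9

X[3] = 1-3i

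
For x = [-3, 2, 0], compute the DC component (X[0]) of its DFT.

X[0] = Σ(n=0 to 2) x[n] · ω_3^0 = Σ x[n]
= (-3) + (2) + (0)

X[0] = -1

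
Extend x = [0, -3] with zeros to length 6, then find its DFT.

Original 2-point DFT: [-3, 3]
Zero-padded 6-point DFT provides frequency interpolation.

DFT_6([x, 0, ...]) = [-3, -1.5000+2.5981i, 1.5000+2.5981i, 3, 1.5000-2.5981i, -1.5000-2.5981i]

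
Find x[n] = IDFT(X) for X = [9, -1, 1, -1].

x[n] = (1/4) Σ(k=0 to 3) X[k] · e^(2πikn/4)

Computing each x[n]:
x[0] = 2
x[1] = 2
x[2] = 3
x[3] = 2

x = [2, 2, 3, 2]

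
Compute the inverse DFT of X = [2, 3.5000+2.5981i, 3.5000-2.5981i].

x[n] = (1/3) Σ(k=0 to 2) X[k] · e^(2πikn/3)

Computing each x[n]:
x[0] = 3
x[1] = -2
x[2] = 1

x = [3, -2, 1]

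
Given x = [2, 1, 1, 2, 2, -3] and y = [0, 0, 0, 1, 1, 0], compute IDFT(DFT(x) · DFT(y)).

(x ⊛ y)[n] = Σ(m=0 to 5) x[m] · y[(n-m) mod 6]

Computing each output sample:
(x ⊛ y)[0] = 3
(x ⊛ y)[1] = 4
(x ⊛ y)[2] = -1
(x ⊛ y)[3] = -1
(x ⊛ y)[4] = 3
(x ⊛ y)[5] = 2

x ⊛ y = [3, 4, -1, -1, 3, 2]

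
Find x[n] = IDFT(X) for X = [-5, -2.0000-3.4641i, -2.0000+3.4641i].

x[n] = (1/3) Σ(k=0 to 2) X[k] · e^(2πikn/3)

Computing each x[n]:
x[0] = -3
x[1] = 1
x[2] = -3

x = [-3, 1, -3]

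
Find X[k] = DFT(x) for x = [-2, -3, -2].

X[k] = Σ(n=0 to 2) x[n] · ω_3^(nk)
where ω_3 = e^(-2πi/3)

Computing each X[k]:
X[0] = -7
X[1] = 0.5000+0.8660i
X[2] = 0.5000-0.8660i

X = [-7, 0.5000+0.8660i, 0.5000-0.8660i]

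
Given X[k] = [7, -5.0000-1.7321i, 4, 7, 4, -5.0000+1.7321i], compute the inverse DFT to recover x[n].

x[n] = (1/6) Σ(k=0 to 5) X[k] · e^(2πikn/6)

Computing each x[n]:
x[0] = 2
x[1] = -1
x[2] = 3
x[3] = 3
x[4] = 2
x[5] = -2

x = [2, -1, 3, 3, 2, -2]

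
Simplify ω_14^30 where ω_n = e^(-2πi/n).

Since ω_14^14 = 1, powers reduce modulo 14.
30 mod 14 = 2
So ω_14^30 = ω_14^2 = e^(-2πi·2/14)

ω_14^30 = ω_14^2 = 0.6235-0.7818i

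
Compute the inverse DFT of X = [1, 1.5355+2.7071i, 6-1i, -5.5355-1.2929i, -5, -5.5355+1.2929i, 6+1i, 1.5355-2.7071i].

x[n] = (1/8) Σ(k=0 to 7) X[k] · e^(2πikn/8)

Computing each x[n]:
x[0] = 0
x[1] = 2
x[2] = -3
x[3] = -1
x[4] = 2
x[5] = 0
x[6] = -1
x[7] = 2

x = [0, 2, -3, -1, 2, 0, -1, 2]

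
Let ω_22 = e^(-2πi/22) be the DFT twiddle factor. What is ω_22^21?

ω_22^21 = e^(-2πi·21/22)
= cos(-2π·21/22) + i·sin(-2π·21/22)
= cos(-42π/22) + i·sin(-42π/22)

ω_22^21 = cos(-42π/22) + i·sin(-42π/22) = 0.9595+0.2817i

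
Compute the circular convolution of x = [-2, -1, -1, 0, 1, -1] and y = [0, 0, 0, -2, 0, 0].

(x ⊛ y)[n] = Σ(m=0 to 5) x[m] · y[(n-m) mod 6]

Computing each output sample:
(x ⊛ y)[0] = 0
(x ⊛ y)[1] = -2
(x ⊛ y)[2] = 2
(x ⊛ y)[3] = 4
(x ⊛ y)[4] = 2
(x ⊛ y)[5] = 2

x ⊛ y = [0, -2, 2, 4, 2, 2]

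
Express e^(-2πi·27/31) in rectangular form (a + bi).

ω_31^27 = e^(-2πi·27/31)
= cos(-2π·27/31) + i·sin(-2π·27/31)
= cos(-54π/31) + i·sin(-54π/31)

ω_31^27 = cos(-54π/31) + i·sin(-54π/31) = 0.6890+0.7248i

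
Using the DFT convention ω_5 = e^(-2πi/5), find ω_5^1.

ω_5^1 = e^(-2πi·1/5)
= cos(-2π·1/5) + i·sin(-2π·1/5)
= cos(-2π/5) + i·sin(-2π/5)

ω_5^1 = cos(-2π/5) + i·sin(-2π/5) = 0.3090-0.9511i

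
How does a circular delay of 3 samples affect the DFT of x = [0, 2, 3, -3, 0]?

Time shift by 3: X_shifted[k] = ω_5^(3k) · X[k]
Shifted x = [3, -3, 0, 0, 2]

DFT(x[n-3]) = [2, 2.6910+4.7553i, 3.8090+2.9389i, 3.8090-2.9389i, 2.6910-4.7553i]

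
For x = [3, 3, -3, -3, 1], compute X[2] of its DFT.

X[2] = Σ(n=0 to 4) x[n] · ω_5^(2n) where ω_5 = e^(-2πi/5)
= (3)·ω_5^0 + (3)·ω_5^2 + (-3)·ω_5^4 + (-3)·ω_5^6 + (1)·ω_5^8

X[2] = -2.0902-1.1756i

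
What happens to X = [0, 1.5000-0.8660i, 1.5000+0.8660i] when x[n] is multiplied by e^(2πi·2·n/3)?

Modulation property: DFT(ω_3^(-2n)·x[n]) = X[(k-2) mod 3], so circularly shift X by 2 positions.

X[k-2] = [1.5000-0.8660i, 1.5000+0.8660i, 0]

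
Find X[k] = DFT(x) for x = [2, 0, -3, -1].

X[k] = Σ(n=0 to 3) x[n] · ω_4^(nk)
where ω_4 = e^(-2πi/4)

Computing each X[k]:
X[0] = -2
X[1] = 5-1i
X[2] = 0
X[3] = 5+1i

X = [-2, 5-1i, 0, 5+1i]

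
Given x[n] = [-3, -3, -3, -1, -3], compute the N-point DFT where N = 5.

X[k] = Σ(n=0 to 4) x[n] · ω_5^(nk)
where ω_5 = e^(-2πi/5)

Computing each X[k]:
X[0] = -13
X[1] = -1.6180+1.1756i
X[2] = 0.6180-1.9021i
X[3] = 0.6180+1.9021i
X[4] = -1.6180-1.1756i

X = [-13, -1.6180+1.1756i, 0.6180-1.9021i, 0.6180+1.9021i, -1.6180-1.1756i]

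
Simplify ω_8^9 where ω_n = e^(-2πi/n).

Since ω_8^8 = 1, powers reduce modulo 8.
9 mod 8 = 1
So ω_8^9 = ω_8^1 = e^(-2πi·1/8)

ω_8^9 = ω_8^1 = 0.7071-0.7071i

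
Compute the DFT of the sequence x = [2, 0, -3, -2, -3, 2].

X[k] = Σ(n=0 to 5) x[n] · ω_6^(nk)
where ω_6 = e^(-2πi/6)

Computing each X[k]:
X[0] = -4
X[1] = 8.0000+1.7321i
X[2] = 2.0000+1.7321i
X[3] = -4
X[4] = 2.0000-1.7321i
X[5] = 8.0000-1.7321i

X = [-4, 8.0000+1.7321i, 2.0000+1.7321i, -4, 2.0000-1.7321i, 8.0000-1.7321i]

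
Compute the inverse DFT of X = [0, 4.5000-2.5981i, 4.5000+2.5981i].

x[n] = (1/3) Σ(k=0 to 2) X[k] · e^(2πikn/3)

Computing each x[n]:
x[0] = 3
x[1] = 0
x[2] = -3

x = [3, 0, -3]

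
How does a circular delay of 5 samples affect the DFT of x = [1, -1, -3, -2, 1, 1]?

Time shift by 5: X_shifted[k] = ω_6^(5k) · X[k]
Shifted x = [-1, -3, -2, 1, 1, 1]

DFT(x[n-5]) = [-3, -2.5000+6.0622i, 1.5000+0.8660i, -1, 1.5000-0.8660i, -2.5000-6.0622i]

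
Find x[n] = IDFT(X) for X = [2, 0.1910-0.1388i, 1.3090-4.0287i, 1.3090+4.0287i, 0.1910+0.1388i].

x[n] = (1/5) Σ(k=0 to 4) X[k] · e^(2πikn/5)

Computing each x[n]:
x[0] = 1
x[1] = 1
x[2] = -1
x[3] = 2
x[4] = -1

x = [1, 1, -1, 2, -1]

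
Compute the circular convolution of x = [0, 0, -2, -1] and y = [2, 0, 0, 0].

(x ⊛ y)[n] = Σ(m=0 to 3) x[m] · y[(n-m) mod 4]

Computing each output sample:
(x ⊛ y)[0] = 0
(x ⊛ y)[1] = 0
(x ⊛ y)[2] = -4
(x ⊛ y)[3] = -2

x ⊛ y = [0, 0, -4, -2]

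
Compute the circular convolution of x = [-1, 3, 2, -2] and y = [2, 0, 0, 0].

(x ⊛ y)[n] = Σ(m=0 to 3) x[m] · y[(n-m) mod 4]

Computing each output sample:
(x ⊛ y)[0] = -2
(x ⊛ y)[1] = 6
(x ⊛ y)[2] = 4
(x ⊛ y)[3] = -4

x ⊛ y = [-2, 6, 4, -4]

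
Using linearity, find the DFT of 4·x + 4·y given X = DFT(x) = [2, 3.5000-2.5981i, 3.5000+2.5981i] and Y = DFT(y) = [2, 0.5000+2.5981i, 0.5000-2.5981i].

By linearity: DFT(4x + 4y) = 4·DFT(x) + 4·DFT(y)
= 4·[2, 3.5000-2.5981i, 3.5000+2.5981i] + 4·[2, 0.5000+2.5981i, 0.5000-2.5981i]

Computing element-wise:
Z[0] = 4·(2) + 4·(2) = 16
Z[1] = 4·(3.5000-2.5981i) + 4·(0.5000+2.5981i) = 16
Z[2] = 4·(3.5000+2.5981i) + 4·(0.5000-2.5981i) = 16

DFT(4x + 4y) = 4·X + 4·Y = [16, 16, 16]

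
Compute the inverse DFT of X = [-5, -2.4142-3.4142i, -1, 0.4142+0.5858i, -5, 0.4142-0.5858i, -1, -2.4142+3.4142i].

x[n] = (1/8) Σ(k=0 to 7) X[k] · e^(2πikn/8)

Computing each x[n]:
x[0] = -2
x[1] = 0
x[2] = 0
x[3] = 1
x[4] = -1
x[5] = 0
x[6] = -2
x[7] = -1

x = [-2, 0, 0, 1, -1, 0, -2, -1]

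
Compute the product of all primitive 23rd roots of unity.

The primitive 23rd roots of unity are ω_23^k for k coprime to 23: k ∈ {1, 2, 3, 4, 5, 6, 7, 8, 9, 10, 11, 12, 13, 14, 15, 16, 17, 18, 19, 20, 21, 22}
Their product equals the constant term of the cyclotomic polynomial Φ_23(x) up to sign.
For n ≥ 3, the product of all primitive nth roots of unity is 1. (For n=1 it is 1; for n=2 it is -1.)

1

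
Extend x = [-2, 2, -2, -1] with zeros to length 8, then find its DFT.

Original 4-point DFT: [-3, -3i, -5, 3i]
Zero-padded 8-point DFT provides frequency interpolation.

DFT_8([x, 0, ...]) = [-3, 0.1213+1.2929i, -3i, -4.1213-2.7071i, -5, -4.1213+2.7071i, 3i, 0.1213-1.2929i]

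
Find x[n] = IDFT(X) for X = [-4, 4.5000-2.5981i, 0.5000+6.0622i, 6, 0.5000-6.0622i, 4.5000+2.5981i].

x[n] = (1/6) Σ(k=0 to 5) X[k] · e^(2πikn/6)

Computing each x[n]:
x[0] = 2
x[1] = -2
x[2] = 2
x[3] = -3
x[4] = -3
x[5] = 0

x = [2, -2, 2, -3, -3, 0]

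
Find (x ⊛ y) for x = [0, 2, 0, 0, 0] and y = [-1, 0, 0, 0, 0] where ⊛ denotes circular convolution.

(x ⊛ y)[n] = Σ(m=0 to 4) x[m] · y[(n-m) mod 5]

Computing each output sample:
(x ⊛ y)[0] = 0
(x ⊛ y)[1] = -2
(x ⊛ y)[2] = 0
(x ⊛ y)[3] = 0
(x ⊛ y)[4] = 0

x ⊛ y = [0, -2, 0, 0, 0]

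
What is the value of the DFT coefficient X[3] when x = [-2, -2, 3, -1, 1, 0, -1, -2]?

X[3] = Σ(n=0 to 7) x[n] · ω_8^(3n) where ω_8 = e^(-2πi/8)
= (-2)·ω_8^0 + (-2)·ω_8^3 + (3)·ω_8^6 + (-1)·ω_8^9 + (1)·ω_8^12 + (0)·ω_8^15 + (-1)·ω_8^18 + (-2)·ω_8^21

X[3] = -0.8787+4.7071i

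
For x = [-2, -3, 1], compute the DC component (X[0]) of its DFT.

X[0] = Σ(n=0 to 2) x[n] · ω_3^0 = Σ x[n]
= (-2) + (-3) + (1)

X[0] = -4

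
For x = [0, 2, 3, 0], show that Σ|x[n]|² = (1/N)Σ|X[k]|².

Time domain:
Σ|x[n]|² = |0|² + |2|² + |3|² + |0|² = 13.0000

Frequency domain:
(1/4)Σ|X[k]|² = (1/4)(|5|² + |-3-2i|² + |1|² + |-3+2i|²) = (1/4)·52.0000 = 13.0000

Both sides agree, confirming Parseval's theorem.

Σ|x[n]|² = (1/N)Σ|X[k]|² = 13.0000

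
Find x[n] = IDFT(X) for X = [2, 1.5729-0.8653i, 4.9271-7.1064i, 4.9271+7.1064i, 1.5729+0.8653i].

x[n] = (1/5) Σ(k=0 to 4) X[k] · e^(2πikn/5)

Computing each x[n]:
x[0] = 3
x[1] = 1
x[2] = -2
x[3] = 3
x[4] = -3

x = [3, 1, -2, 3, -3]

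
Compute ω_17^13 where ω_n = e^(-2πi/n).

ω_17^13 = e^(-2πi·13/17)
= cos(-2π·13/17) + i·sin(-2π·13/17)
= cos(-26π/17) + i·sin(-26π/17)

ω_17^13 = cos(-26π/17) + i·sin(-26π/17) = 0.0923+0.9957i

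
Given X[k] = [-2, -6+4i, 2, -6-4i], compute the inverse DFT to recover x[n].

x[n] = (1/4) Σ(k=0 to 3) X[k] · e^(2πikn/4)

Computing each x[n]:
x[0] = -3
x[1] = -3
x[2] = 3
x[3] = 1

x = [-3, -3, 3, 1]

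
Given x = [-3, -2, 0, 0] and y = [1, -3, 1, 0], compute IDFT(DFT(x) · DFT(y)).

(x ⊛ y)[n] = Σ(m=0 to 3) x[m] · y[(n-m) mod 4]

Computing each output sample:
(x ⊛ y)[0] = -3
(x ⊛ y)[1] = 7
(x ⊛ y)[2] = 3
(x ⊛ y)[3] = -2

x ⊛ y = [-3, 7, 3, -2]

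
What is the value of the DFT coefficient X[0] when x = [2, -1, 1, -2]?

X[0] = Σ(n=0 to 3) x[n] · ω_4^0 = Σ x[n]
= (2) + (-1) + (1) + (-2)

X[0] = 0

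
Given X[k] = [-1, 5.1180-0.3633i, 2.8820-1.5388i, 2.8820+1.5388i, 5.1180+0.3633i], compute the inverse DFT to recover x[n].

x[n] = (1/5) Σ(k=0 to 4) X[k] · e^(2πikn/5)

Computing each x[n]:
x[0] = 3
x[1] = 0
x[2] = -2
x[3] = -1
x[4] = -1

x = [3, 0, -2, -1, -1]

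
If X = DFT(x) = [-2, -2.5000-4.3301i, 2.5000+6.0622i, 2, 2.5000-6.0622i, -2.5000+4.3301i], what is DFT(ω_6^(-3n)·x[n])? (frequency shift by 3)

Modulation property: DFT(ω_6^(-3n)·x[n]) = X[(k-3) mod 6], so circularly shift X by 3 positions.

X[k-3] = [2, 2.5000-6.0622i, -2.5000+4.3301i, -2, -2.5000-4.3301i, 2.5000+6.0622i]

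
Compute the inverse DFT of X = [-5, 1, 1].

x[n] = (1/3) Σ(k=0 to 2) X[k] · e^(2πikn/3)

Computing each x[n]:
x[0] = -1
x[1] = -2
x[2] = -2

x = [-1, -2, -2]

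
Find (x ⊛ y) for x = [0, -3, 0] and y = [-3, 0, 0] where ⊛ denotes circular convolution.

(x ⊛ y)[n] = Σ(m=0 to 2) x[m] · y[(n-m) mod 3]

Computing each output sample:
(x ⊛ y)[0] = 0
(x ⊛ y)[1] = 9
(x ⊛ y)[2] = 0

x ⊛ y = [0, 9, 0]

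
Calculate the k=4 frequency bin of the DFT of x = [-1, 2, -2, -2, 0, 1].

X[4] = Σ(n=0 to 5) x[n] · ω_6^(4n) where ω_6 = e^(-2πi/6)
= (-1)·ω_6^0 + (2)·ω_6^4 + (-2)·ω_6^8 + (-2)·ω_6^12 + (0)·ω_6^16 + (1)·ω_6^20

X[4] = -3.5000+2.5981i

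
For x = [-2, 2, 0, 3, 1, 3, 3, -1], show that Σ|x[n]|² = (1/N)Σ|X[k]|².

Time domain:
Σ|x[n]|² = |-2|² + |2|² + |0|² + |3|² + |1|² + |3|² + |3|² + |-1|² = 37.0000

Frequency domain:
(1/8)Σ|X[k]|² = (1/8)(|9|² + |-6.5355+0.8787i|² + |-4-3i|² + |0.5355-5.1213i|² + |-5|² + |0.5355+5.1213i|² + |-4+3i|² + |-6.5355-0.8787i|²) = (1/8)·296.0000 = 37.0000

Both sides agree, confirming Parseval's theorem.

Σ|x[n]|² = (1/N)Σ|X[k]|² = 37.0000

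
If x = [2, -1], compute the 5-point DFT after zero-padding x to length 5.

Original 2-point DFT: [1, 3]
Zero-padded 5-point DFT provides frequency interpolation.

DFT_5([x, 0, ...]) = [1, 1.6910+0.9511i, 2.8090+0.5878i, 2.8090-0.5878i, 1.6910-0.9511i]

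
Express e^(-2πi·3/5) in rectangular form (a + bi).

ω_5^3 = e^(-2πi·3/5)
= cos(-2π·3/5) + i·sin(-2π·3/5)
= cos(-6π/5) + i·sin(-6π/5)

ω_5^3 = cos(-6π/5) + i·sin(-6π/5) = -0.8090+0.5878i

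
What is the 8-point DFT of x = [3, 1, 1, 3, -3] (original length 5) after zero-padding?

Original 5-point DFT: [5, -0.8541-2.6287i, 5.8541-4.2533i, 5.8541+4.2533i, -0.8541+2.6287i]
Zero-padded 8-point DFT provides frequency interpolation.

DFT_8([x, 0, ...]) = [5, 4.5858-3.8284i, -1+2i, 7.4142-1.8284i, -3, 7.4142+1.8284i, -1-2i, 4.5858+3.8284i]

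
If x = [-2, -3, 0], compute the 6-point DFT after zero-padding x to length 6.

Original 3-point DFT: [-5, -0.5000+2.5981i, -0.5000-2.5981i]
Zero-padded 6-point DFT provides frequency interpolation.

DFT_6([x, 0, ...]) = [-5, -3.5000+2.5981i, -0.5000+2.5981i, 1, -0.5000-2.5981i, -3.5000-2.5981i]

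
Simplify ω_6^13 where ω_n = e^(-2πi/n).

Since ω_6^6 = 1, powers reduce modulo 6.
13 mod 6 = 1
So ω_6^13 = ω_6^1 = e^(-2πi·1/6)

ω_6^13 = ω_6^1 = 0.5000-0.8660i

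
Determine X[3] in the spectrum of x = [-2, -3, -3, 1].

X[3] = Σ(n=0 to 3) x[n] · ω_4^(3n) where ω_4 = e^(-2πi/4)
= (-2)·ω_4^0 + (-3)·ω_4^3 + (-3)·ω_4^6 + (1)·ω_4^9

X[3] = 1-4i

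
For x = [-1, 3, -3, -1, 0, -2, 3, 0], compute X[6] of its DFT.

X[6] = Σ(n=0 to 7) x[n] · ω_8^(6n) where ω_8 = e^(-2πi/8)
= (-1)·ω_8^0 + (3)·ω_8^6 + (-3)·ω_8^12 + (-1)·ω_8^18 + (0)·ω_8^24 + (-2)·ω_8^30 + (3)·ω_8^36 + (0)·ω_8^42

X[6] = -1+2i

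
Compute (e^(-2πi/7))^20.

Since ω_7^7 = 1, powers reduce modulo 7.
20 mod 7 = 6
So ω_7^20 = ω_7^6 = e^(-2πi·6/7)

ω_7^20 = ω_7^6 = 0.6235+0.7818i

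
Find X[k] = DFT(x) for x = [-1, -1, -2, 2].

X[k] = Σ(n=0 to 3) x[n] · ω_4^(nk)
where ω_4 = e^(-2πi/4)

Computing each X[k]:
X[0] = -2
X[1] = 1+3i
X[2] = -4
X[3] = 1-3i

X = [-2, 1+3i, -4, 1-3i]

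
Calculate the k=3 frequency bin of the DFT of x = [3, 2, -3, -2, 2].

X[3] = Σ(n=0 to 4) x[n] · ω_5^(3n) where ω_5 = e^(-2πi/5)
= (3)·ω_5^0 + (2)·ω_5^3 + (-3)·ω_5^6 + (-2)·ω_5^9 + (2)·ω_5^12

X[3] = -1.7812+0.9511i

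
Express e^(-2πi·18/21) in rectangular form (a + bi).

ω_21^18 = e^(-2πi·18/21)
= cos(-2π·18/21) + i·sin(-2π·18/21)
= cos(-36π/21) + i·sin(-36π/21)

ω_21^18 = cos(-36π/21) + i·sin(-36π/21) = 0.6235+0.7818i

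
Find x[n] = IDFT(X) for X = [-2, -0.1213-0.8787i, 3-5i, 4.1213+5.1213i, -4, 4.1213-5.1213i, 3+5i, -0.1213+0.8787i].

x[n] = (1/8) Σ(k=0 to 7) X[k] · e^(2πikn/8)

Computing each x[n]:
x[0] = 1
x[1] = 0
x[2] = 0
x[3] = -1
x[4] = -1
x[5] = 3
x[6] = -3
x[7] = -1

x = [1, 0, 0, -1, -1, 3, -3, -1]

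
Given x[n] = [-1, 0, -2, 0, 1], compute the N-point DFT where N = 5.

X[k] = Σ(n=0 to 4) x[n] · ω_5^(nk)
where ω_5 = e^(-2πi/5)

Computing each X[k]:
X[0] = -2
X[1] = 0.9271+2.1266i
X[2] = -2.4271-1.3143i
X[3] = -2.4271+1.3143i
X[4] = 0.9271-2.1266i

X = [-2, 0.9271+2.1266i, -2.4271-1.3143i, -2.4271+1.3143i, 0.9271-2.1266i]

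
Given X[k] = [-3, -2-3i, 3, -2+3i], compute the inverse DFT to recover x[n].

x[n] = (1/4) Σ(k=0 to 3) X[k] · e^(2πikn/4)

Computing each x[n]:
x[0] = -1
x[1] = 0
x[2] = 1
x[3] = -3

x = [-1, 0, 1, -3]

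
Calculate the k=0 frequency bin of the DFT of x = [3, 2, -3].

X[0] = Σ(n=0 to 2) x[n] · ω_3^0 = Σ x[n]
= (3) + (2) + (-3)

X[0] = 2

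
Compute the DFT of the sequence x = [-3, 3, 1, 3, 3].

X[k] = Σ(n=0 to 4) x[n] · ω_5^(nk)
where ω_5 = e^(-2πi/5)

Computing each X[k]:
X[0] = 7
X[1] = -4.3820+1.1756i
X[2] = -6.6180-1.9021i
X[3] = -6.6180+1.9021i
X[4] = -4.3820-1.1756i

X = [7, -4.3820+1.1756i, -6.6180-1.9021i, -6.6180+1.9021i, -4.3820-1.1756i]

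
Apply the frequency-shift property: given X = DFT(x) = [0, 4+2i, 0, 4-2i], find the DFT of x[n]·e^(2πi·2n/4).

Modulation property: DFT(ω_4^(-2n)·x[n]) = X[(k-2) mod 4], so circularly shift X by 2 positions.

X[k-2] = [0, 4-2i, 0, 4+2i]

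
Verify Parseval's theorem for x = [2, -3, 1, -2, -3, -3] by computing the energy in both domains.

Time domain:
Σ|x[n]|² = |2|² + |-3|² + |1|² + |-2|² + |-3|² + |-3|² = 36.0000

Frequency domain:
(1/6)Σ|X[k]|² = (1/6)(|-8|² + |2.0000-3.4641i|² + |4.0000+3.4641i|² + |8|² + |4.0000-3.4641i|² + |2.0000+3.4641i|²) = (1/6)·216.0000 = 36.0000

Both sides agree, confirming Parseval's theorem.

Σ|x[n]|² = (1/N)Σ|X[k]|² = 36.0000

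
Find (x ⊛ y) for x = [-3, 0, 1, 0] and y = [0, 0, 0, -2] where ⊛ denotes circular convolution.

(x ⊛ y)[n] = Σ(m=0 to 3) x[m] · y[(n-m) mod 4]

Computing each output sample:
(x ⊛ y)[0] = 0
(x ⊛ y)[1] = -2
(x ⊛ y)[2] = 0
(x ⊛ y)[3] = 6

x ⊛ y = [0, -2, 0, 6]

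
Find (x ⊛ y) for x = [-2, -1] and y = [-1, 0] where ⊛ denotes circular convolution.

(x ⊛ y)[n] = Σ(m=0 to 1) x[m] · y[(n-m) mod 2]

Computing each output sample:
(x ⊛ y)[0] = 2
(x ⊛ y)[1] = 1

x ⊛ y = [2, 1]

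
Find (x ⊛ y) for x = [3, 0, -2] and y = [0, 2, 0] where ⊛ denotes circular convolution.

(x ⊛ y)[n] = Σ(m=0 to 2) x[m] · y[(n-m) mod 3]

Computing each output sample:
(x ⊛ y)[0] = -4
(x ⊛ y)[1] = 6
(x ⊛ y)[2] = 0

x ⊛ y = [-4, 6, 0]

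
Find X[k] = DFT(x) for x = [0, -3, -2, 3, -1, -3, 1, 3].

X[k] = Σ(n=0 to 7) x[n] · ω_8^(nk)
where ω_8 = e^(-2πi/8)

Computing each X[k]:
X[0] = -2
X[1] = 1+3i
X[2] = 12i
X[3] = 1-3i
X[4] = -2
X[5] = 1+3i
X[6] = -12i
X[7] = 1-3i

X = [-2, 1+3i, 12i, 1-3i, -2, 1+3i, -12i, 1-3i]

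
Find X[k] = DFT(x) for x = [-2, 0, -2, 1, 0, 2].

X[k] = Σ(n=0 to 5) x[n] · ω_6^(nk)
where ω_6 = e^(-2πi/6)

Computing each X[k]:
X[0] = -1
X[1] = -1.0000+3.4641i
X[2] = -1
X[3] = -7
X[4] = -1
X[5] = -1.0000-3.4641i

X = [-1, -1.0000+3.4641i, -1, -7, -1, -1.0000-3.4641i]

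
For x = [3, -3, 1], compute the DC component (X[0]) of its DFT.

X[0] = Σ(n=0 to 2) x[n] · ω_3^0 = Σ x[n]
= (3) + (-3) + (1)

X[0] = 1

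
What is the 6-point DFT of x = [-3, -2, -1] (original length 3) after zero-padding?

Original 3-point DFT: [-6, -1.5000+0.8660i, -1.5000-0.8660i]
Zero-padded 6-point DFT provides frequency interpolation.

DFT_6([x, 0, ...]) = [-6, -3.5000+2.5981i, -1.5000+0.8660i, -2, -1.5000-0.8660i, -3.5000-2.5981i]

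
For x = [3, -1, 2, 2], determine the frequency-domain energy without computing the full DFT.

Parseval: Σ|x[n]|² = (1/N)Σ|X[k]|², so Σ|X[k]|² = N·Σ|x[n]|² = 4·18.0000

Σ|X[k]|² = N·Σ|x[n]|² = 4·18.0000 = 72.0000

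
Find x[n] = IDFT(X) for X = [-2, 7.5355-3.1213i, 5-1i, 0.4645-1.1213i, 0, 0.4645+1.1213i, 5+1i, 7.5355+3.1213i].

x[n] = (1/8) Σ(k=0 to 7) X[k] · e^(2πikn/8)

Computing each x[n]:
x[0] = 3
x[1] = 2
x[2] = -1
x[3] = -1
x[4] = -1
x[5] = -2
x[6] = -2
x[7] = 0

x = [3, 2, -1, -1, -1, -2, -2, 0]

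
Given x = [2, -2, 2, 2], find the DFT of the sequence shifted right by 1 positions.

Time shift by 1: X_shifted[k] = ω_4^(1k) · X[k]
Shifted x = [2, 2, -2, 2]

DFT(x[n-1]) = [4, 4, -4, 4]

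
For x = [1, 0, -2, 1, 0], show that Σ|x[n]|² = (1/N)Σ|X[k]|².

Time domain:
Σ|x[n]|² = |1|² + |0|² + |-2|² + |1|² + |0|² = 6.0000

Frequency domain:
(1/5)Σ|X[k]|² = (1/5)(|0|² + |1.8090+1.7634i|² + |0.6910-2.8532i|² + |0.6910+2.8532i|² + |1.8090-1.7634i|²) = (1/5)·30.0000 = 6.0000

Both sides agree, confirming Parseval's theorem.

Σ|x[n]|² = (1/N)Σ|X[k]|² = 6.0000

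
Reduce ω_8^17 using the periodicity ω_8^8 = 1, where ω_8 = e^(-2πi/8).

Since ω_8^8 = 1, powers reduce modulo 8.
17 mod 8 = 1
So ω_8^17 = ω_8^1 = e^(-2πi·1/8)

ω_8^17 = ω_8^1 = 0.7071-0.7071i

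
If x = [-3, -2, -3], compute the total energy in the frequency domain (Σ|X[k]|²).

Parseval: Σ|x[n]|² = (1/N)Σ|X[k]|², so Σ|X[k]|² = N·Σ|x[n]|² = 3·22.0000

Σ|X[k]|² = N·Σ|x[n]|² = 3·22.0000 = 66.0000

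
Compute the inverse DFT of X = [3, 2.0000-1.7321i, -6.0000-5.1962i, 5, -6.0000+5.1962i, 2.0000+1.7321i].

x[n] = (1/6) Σ(k=0 to 5) X[k] · e^(2πikn/6)

Computing each x[n]:
x[0] = 0
x[1] = 3
x[2] = 1
x[3] = -3
x[4] = 3
x[5] = -1

x = [0, 3, 1, -3, 3, -1]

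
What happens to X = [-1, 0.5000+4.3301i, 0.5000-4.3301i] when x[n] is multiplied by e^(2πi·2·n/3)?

Modulation property: DFT(ω_3^(-2n)·x[n]) = X[(k-2) mod 3], so circularly shift X by 2 positions.

X[k-2] = [0.5000+4.3301i, 0.5000-4.3301i, -1]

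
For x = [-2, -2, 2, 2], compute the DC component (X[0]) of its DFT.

X[0] = Σ(n=0 to 3) x[n] · ω_4^0 = Σ x[n]
= (-2) + (-2) + (2) + (2)

X[0] = 0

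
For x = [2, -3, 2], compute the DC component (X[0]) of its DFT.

X[0] = Σ(n=0 to 2) x[n] · ω_3^0 = Σ x[n]
= (2) + (-3) + (2)

X[0] = 1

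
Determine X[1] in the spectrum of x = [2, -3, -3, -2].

X[1] = Σ(n=0 to 3) x[n] · ω_4^(1n) where ω_4 = e^(-2πi/4)
= (2)·ω_4^0 + (-3)·ω_4^1 + (-3)·ω_4^2 + (-2)·ω_4^3

X[1] = 5+1i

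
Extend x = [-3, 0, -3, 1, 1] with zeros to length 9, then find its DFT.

Original 5-point DFT: [-4, -1.0729+3.3022i, -4.4271-3.2164i, -4.4271+3.2164i, -1.0729-3.3022i]
Zero-padded 9-point DFT provides frequency interpolation.

DFT_9([x, 0, ...]) = [-4, -4.9606+1.7464i, 0.0851+2.5349i, -1.0000-3.4641i, -5.6245-1.8096i, -5.6245+1.8096i, -1.0000+3.4641i, 0.0851-2.5349i, -4.9606-1.7464i]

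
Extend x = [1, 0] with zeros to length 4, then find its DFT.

Original 2-point DFT: [1, 1]
Zero-padded 4-point DFT provides frequency interpolation.

DFT_4([x, 0, ...]) = [1, 1, 1, 1]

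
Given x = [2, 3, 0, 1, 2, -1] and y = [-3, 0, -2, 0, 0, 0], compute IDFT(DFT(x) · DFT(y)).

(x ⊛ y)[n] = Σ(m=0 to 5) x[m] · y[(n-m) mod 6]

Computing each output sample:
(x ⊛ y)[0] = -10
(x ⊛ y)[1] = -7
(x ⊛ y)[2] = -4
(x ⊛ y)[3] = -9
(x ⊛ y)[4] = -6
(x ⊛ y)[5] = 1

x ⊛ y = [-10, -7, -4, -9, -6, 1]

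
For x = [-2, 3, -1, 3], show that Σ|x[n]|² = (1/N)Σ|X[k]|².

Time domain:
Σ|x[n]|² = |-2|² + |3|² + |-1|² + |3|² = 23.0000

Frequency domain:
(1/4)Σ|X[k]|² = (1/4)(|3|² + |-1|² + |-9|² + |-1|²) = (1/4)·92.0000 = 23.0000

Both sides agree, confirming Parseval's theorem.

Σ|x[n]|² = (1/N)Σ|X[k]|² = 23.0000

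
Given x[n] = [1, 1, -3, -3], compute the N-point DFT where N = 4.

X[k] = Σ(n=0 to 3) x[n] · ω_4^(nk)
where ω_4 = e^(-2πi/4)

Computing each X[k]:
X[0] = -4
X[1] = 4-4i
X[2] = 0
X[3] = 4+4i

X = [-4, 4-4i, 0, 4+4i]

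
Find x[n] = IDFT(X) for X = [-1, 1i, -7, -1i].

x[n] = (1/4) Σ(k=0 to 3) X[k] · e^(2πikn/4)

Computing each x[n]:
x[0] = -2
x[1] = 1
x[2] = -2
x[3] = 2

x = [-2, 1, -2, 2]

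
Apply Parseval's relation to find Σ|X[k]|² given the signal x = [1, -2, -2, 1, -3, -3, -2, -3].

Parseval: Σ|x[n]|² = (1/N)Σ|X[k]|², so Σ|X[k]|² = N·Σ|x[n]|² = 8·41.0000

Σ|X[k]|² = N·Σ|x[n]|² = 8·41.0000 = 328.0000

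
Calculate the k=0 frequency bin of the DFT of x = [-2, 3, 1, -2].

X[0] = Σ(n=0 to 3) x[n] · ω_4^0 = Σ x[n]
= (-2) + (3) + (1) + (-2)

X[0] = 0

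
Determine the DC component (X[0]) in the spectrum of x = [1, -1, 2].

X[0] = Σ(n=0 to 2) x[n] · ω_3^0 = Σ x[n]
= (1) + (-1) + (2)

X[0] = 2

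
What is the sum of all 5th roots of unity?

Sum of all nth roots of unity equals 0 for n > 1 (geometric series with r ≠ 1).

0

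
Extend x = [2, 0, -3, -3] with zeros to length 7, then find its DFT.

Original 4-point DFT: [-4, 5-3i, 2, 5+3i]
Zero-padded 7-point DFT provides frequency interpolation.

DFT_7([x, 0, ...]) = [-4, 5.3705+4.2264i, 2.8324-3.6471i, 0.7971+0.5793i, 0.7971-0.5793i, 2.8324+3.6471i, 5.3705-4.2264i]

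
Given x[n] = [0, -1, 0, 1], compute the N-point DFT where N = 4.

X[k] = Σ(n=0 to 3) x[n] · ω_4^(nk)
where ω_4 = e^(-2πi/4)

Computing each X[k]:
X[0] = 0
X[1] = 2i
X[2] = 0
X[3] = -2i

X = [0, 2i, 0, -2i]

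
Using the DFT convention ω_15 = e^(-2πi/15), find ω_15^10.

ω_15^10 = e^(-2πi·10/15)
= cos(-2π·10/15) + i·sin(-2π·10/15)
= cos(-20π/15) + i·sin(-20π/15)

ω_15^10 = cos(-20π/15) + i·sin(-20π/15) = -0.5000+0.8660i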